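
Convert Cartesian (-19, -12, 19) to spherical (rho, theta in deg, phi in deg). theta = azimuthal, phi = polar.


rho = sqrt((-19)^2 + (-12)^2 + 19^2) = 29.4279
theta = atan2(-12, -19) = 212.2756 deg
phi = acos(19/29.4279) = 49.7859 deg

rho = 29.4279, theta = 212.2756 deg, phi = 49.7859 deg


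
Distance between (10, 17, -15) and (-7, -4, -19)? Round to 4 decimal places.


d = sqrt((-7-10)^2 + (-4-17)^2 + (-19--15)^2) = 27.313

27.313


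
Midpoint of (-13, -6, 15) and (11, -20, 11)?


Midpoint = ((-13+11)/2, (-6+-20)/2, (15+11)/2) = (-1, -13, 13)

(-1, -13, 13)


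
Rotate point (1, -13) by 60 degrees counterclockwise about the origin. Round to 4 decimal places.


x' = 1*cos(60) - -13*sin(60) = 11.7583
y' = 1*sin(60) + -13*cos(60) = -5.634

(11.7583, -5.634)


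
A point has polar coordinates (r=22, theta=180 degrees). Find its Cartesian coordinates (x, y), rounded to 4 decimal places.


x = 22 * cos(180) = -22
y = 22 * sin(180) = 0

(-22, 0)


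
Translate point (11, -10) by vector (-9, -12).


Translation: (x+dx, y+dy) = (11+-9, -10+-12) = (2, -22)

(2, -22)


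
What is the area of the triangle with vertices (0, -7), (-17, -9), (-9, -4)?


Area = |x1(y2-y3) + x2(y3-y1) + x3(y1-y2)| / 2
= |0*(-9--4) + -17*(-4--7) + -9*(-7--9)| / 2
= 34.5

34.5


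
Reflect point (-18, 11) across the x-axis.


Reflection across x-axis: (x, y) -> (x, -y)
(-18, 11) -> (-18, -11)

(-18, -11)


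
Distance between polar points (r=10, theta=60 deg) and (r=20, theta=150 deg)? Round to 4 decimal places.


d = sqrt(r1^2 + r2^2 - 2*r1*r2*cos(t2-t1))
d = sqrt(10^2 + 20^2 - 2*10*20*cos(150-60)) = 22.3607

22.3607


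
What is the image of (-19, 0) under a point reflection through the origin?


Reflection through origin: (x, y) -> (-x, -y)
(-19, 0) -> (19, 0)

(19, 0)


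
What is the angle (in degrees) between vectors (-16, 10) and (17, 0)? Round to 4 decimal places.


dot = -16*17 + 10*0 = -272
|u| = 18.868, |v| = 17
cos(angle) = -0.848
angle = 147.9946 degrees

147.9946 degrees


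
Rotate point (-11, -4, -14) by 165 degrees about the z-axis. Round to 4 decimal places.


x' = -11*cos(165) - -4*sin(165) = 11.6605
y' = -11*sin(165) + -4*cos(165) = 1.0167
z' = -14

(11.6605, 1.0167, -14)


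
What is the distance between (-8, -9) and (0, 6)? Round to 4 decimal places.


d = sqrt((0--8)^2 + (6--9)^2) = 17

17


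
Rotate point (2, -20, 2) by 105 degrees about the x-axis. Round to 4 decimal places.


x' = 2
y' = -20*cos(105) - 2*sin(105) = 3.2445
z' = -20*sin(105) + 2*cos(105) = -19.8362

(2, 3.2445, -19.8362)


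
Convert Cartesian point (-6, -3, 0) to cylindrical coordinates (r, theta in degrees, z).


r = sqrt((-6)^2 + (-3)^2) = 6.7082
theta = atan2(-3, -6) = 206.5651 deg
z = 0

r = 6.7082, theta = 206.5651 deg, z = 0


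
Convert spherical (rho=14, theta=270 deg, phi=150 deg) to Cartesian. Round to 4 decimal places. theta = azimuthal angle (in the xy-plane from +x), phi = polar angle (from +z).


x = 14 * sin(150) * cos(270) = 0
y = 14 * sin(150) * sin(270) = -7
z = 14 * cos(150) = -12.1244

(0, -7, -12.1244)


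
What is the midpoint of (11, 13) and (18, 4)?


Midpoint = ((11+18)/2, (13+4)/2) = (14.5, 8.5)

(14.5, 8.5)


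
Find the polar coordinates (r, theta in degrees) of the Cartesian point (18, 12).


r = sqrt(18^2 + 12^2) = 21.6333
theta = atan2(12, 18) = 33.6901 degrees

r = 21.6333, theta = 33.6901 degrees


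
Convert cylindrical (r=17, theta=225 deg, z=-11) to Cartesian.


x = 17 * cos(225) = -12.0208
y = 17 * sin(225) = -12.0208
z = -11

(-12.0208, -12.0208, -11)


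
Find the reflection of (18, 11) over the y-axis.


Reflection across y-axis: (x, y) -> (-x, y)
(18, 11) -> (-18, 11)

(-18, 11)


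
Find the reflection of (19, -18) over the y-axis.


Reflection across y-axis: (x, y) -> (-x, y)
(19, -18) -> (-19, -18)

(-19, -18)


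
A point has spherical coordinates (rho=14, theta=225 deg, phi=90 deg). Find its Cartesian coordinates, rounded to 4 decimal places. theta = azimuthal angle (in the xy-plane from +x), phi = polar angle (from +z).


x = 14 * sin(90) * cos(225) = -9.8995
y = 14 * sin(90) * sin(225) = -9.8995
z = 14 * cos(90) = 0

(-9.8995, -9.8995, 0)


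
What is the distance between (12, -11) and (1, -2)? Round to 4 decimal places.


d = sqrt((1-12)^2 + (-2--11)^2) = 14.2127

14.2127


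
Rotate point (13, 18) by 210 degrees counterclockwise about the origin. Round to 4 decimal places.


x' = 13*cos(210) - 18*sin(210) = -2.2583
y' = 13*sin(210) + 18*cos(210) = -22.0885

(-2.2583, -22.0885)


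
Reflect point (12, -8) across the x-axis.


Reflection across x-axis: (x, y) -> (x, -y)
(12, -8) -> (12, 8)

(12, 8)


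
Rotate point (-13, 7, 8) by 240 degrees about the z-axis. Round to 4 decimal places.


x' = -13*cos(240) - 7*sin(240) = 12.5622
y' = -13*sin(240) + 7*cos(240) = 7.7583
z' = 8

(12.5622, 7.7583, 8)


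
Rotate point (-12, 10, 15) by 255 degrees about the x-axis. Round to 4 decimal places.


x' = -12
y' = 10*cos(255) - 15*sin(255) = 11.9007
z' = 10*sin(255) + 15*cos(255) = -13.5415

(-12, 11.9007, -13.5415)


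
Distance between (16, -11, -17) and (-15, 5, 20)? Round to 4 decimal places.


d = sqrt((-15-16)^2 + (5--11)^2 + (20--17)^2) = 50.8527

50.8527


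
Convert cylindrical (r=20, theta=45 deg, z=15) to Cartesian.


x = 20 * cos(45) = 14.1421
y = 20 * sin(45) = 14.1421
z = 15

(14.1421, 14.1421, 15)


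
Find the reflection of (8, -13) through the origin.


Reflection through origin: (x, y) -> (-x, -y)
(8, -13) -> (-8, 13)

(-8, 13)


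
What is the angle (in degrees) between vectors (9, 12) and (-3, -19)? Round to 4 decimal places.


dot = 9*-3 + 12*-19 = -255
|u| = 15, |v| = 19.2354
cos(angle) = -0.8838
angle = 152.1027 degrees

152.1027 degrees


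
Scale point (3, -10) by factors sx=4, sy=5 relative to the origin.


Scaling: (x*sx, y*sy) = (3*4, -10*5) = (12, -50)

(12, -50)


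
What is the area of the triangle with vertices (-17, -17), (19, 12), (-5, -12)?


Area = |x1(y2-y3) + x2(y3-y1) + x3(y1-y2)| / 2
= |-17*(12--12) + 19*(-12--17) + -5*(-17-12)| / 2
= 84

84


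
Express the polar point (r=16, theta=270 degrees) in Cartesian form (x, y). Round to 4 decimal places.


x = 16 * cos(270) = 0
y = 16 * sin(270) = -16

(0, -16)


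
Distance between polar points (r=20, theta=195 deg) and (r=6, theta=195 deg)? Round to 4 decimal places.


d = sqrt(r1^2 + r2^2 - 2*r1*r2*cos(t2-t1))
d = sqrt(20^2 + 6^2 - 2*20*6*cos(195-195)) = 14

14


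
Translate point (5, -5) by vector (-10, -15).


Translation: (x+dx, y+dy) = (5+-10, -5+-15) = (-5, -20)

(-5, -20)


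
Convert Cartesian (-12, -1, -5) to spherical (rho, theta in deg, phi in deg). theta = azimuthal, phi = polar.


rho = sqrt((-12)^2 + (-1)^2 + (-5)^2) = 13.0384
theta = atan2(-1, -12) = 184.7636 deg
phi = acos(-5/13.0384) = 112.5496 deg

rho = 13.0384, theta = 184.7636 deg, phi = 112.5496 deg


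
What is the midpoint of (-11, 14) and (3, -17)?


Midpoint = ((-11+3)/2, (14+-17)/2) = (-4, -1.5)

(-4, -1.5)


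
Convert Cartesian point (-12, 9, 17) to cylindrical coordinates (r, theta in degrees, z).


r = sqrt((-12)^2 + 9^2) = 15
theta = atan2(9, -12) = 143.1301 deg
z = 17

r = 15, theta = 143.1301 deg, z = 17


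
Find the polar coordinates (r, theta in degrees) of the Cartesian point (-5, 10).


r = sqrt((-5)^2 + 10^2) = 11.1803
theta = atan2(10, -5) = 116.5651 degrees

r = 11.1803, theta = 116.5651 degrees


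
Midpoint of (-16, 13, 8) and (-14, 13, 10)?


Midpoint = ((-16+-14)/2, (13+13)/2, (8+10)/2) = (-15, 13, 9)

(-15, 13, 9)


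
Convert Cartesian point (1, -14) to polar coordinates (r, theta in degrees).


r = sqrt(1^2 + (-14)^2) = 14.0357
theta = atan2(-14, 1) = 274.0856 degrees

r = 14.0357, theta = 274.0856 degrees


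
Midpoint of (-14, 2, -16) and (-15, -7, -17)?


Midpoint = ((-14+-15)/2, (2+-7)/2, (-16+-17)/2) = (-14.5, -2.5, -16.5)

(-14.5, -2.5, -16.5)


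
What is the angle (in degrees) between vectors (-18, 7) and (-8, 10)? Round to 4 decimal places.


dot = -18*-8 + 7*10 = 214
|u| = 19.3132, |v| = 12.8062
cos(angle) = 0.8652
angle = 30.0897 degrees

30.0897 degrees


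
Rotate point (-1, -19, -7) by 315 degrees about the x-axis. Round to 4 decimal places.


x' = -1
y' = -19*cos(315) - -7*sin(315) = -18.3848
z' = -19*sin(315) + -7*cos(315) = 8.4853

(-1, -18.3848, 8.4853)


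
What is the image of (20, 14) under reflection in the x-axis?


Reflection across x-axis: (x, y) -> (x, -y)
(20, 14) -> (20, -14)

(20, -14)


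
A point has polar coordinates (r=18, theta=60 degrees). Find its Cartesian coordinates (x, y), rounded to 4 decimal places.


x = 18 * cos(60) = 9
y = 18 * sin(60) = 15.5885

(9, 15.5885)


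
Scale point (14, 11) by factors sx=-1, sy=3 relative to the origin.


Scaling: (x*sx, y*sy) = (14*-1, 11*3) = (-14, 33)

(-14, 33)


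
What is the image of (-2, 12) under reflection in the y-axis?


Reflection across y-axis: (x, y) -> (-x, y)
(-2, 12) -> (2, 12)

(2, 12)


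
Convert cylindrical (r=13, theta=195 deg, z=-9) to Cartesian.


x = 13 * cos(195) = -12.557
y = 13 * sin(195) = -3.3646
z = -9

(-12.557, -3.3646, -9)


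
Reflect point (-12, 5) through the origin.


Reflection through origin: (x, y) -> (-x, -y)
(-12, 5) -> (12, -5)

(12, -5)


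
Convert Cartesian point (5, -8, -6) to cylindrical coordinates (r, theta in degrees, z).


r = sqrt(5^2 + (-8)^2) = 9.434
theta = atan2(-8, 5) = 302.0054 deg
z = -6

r = 9.434, theta = 302.0054 deg, z = -6


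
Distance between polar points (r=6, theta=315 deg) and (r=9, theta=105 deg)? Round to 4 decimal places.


d = sqrt(r1^2 + r2^2 - 2*r1*r2*cos(t2-t1))
d = sqrt(6^2 + 9^2 - 2*6*9*cos(105-315)) = 14.5097

14.5097


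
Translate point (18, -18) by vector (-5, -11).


Translation: (x+dx, y+dy) = (18+-5, -18+-11) = (13, -29)

(13, -29)


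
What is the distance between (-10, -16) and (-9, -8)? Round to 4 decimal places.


d = sqrt((-9--10)^2 + (-8--16)^2) = 8.0623

8.0623


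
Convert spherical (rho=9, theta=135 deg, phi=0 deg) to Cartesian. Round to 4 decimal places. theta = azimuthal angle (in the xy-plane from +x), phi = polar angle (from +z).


x = 9 * sin(0) * cos(135) = 0
y = 9 * sin(0) * sin(135) = 0
z = 9 * cos(0) = 9

(0, 0, 9)


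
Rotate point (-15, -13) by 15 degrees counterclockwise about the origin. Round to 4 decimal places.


x' = -15*cos(15) - -13*sin(15) = -11.1242
y' = -15*sin(15) + -13*cos(15) = -16.4393

(-11.1242, -16.4393)


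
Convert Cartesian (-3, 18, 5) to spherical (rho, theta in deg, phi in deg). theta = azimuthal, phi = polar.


rho = sqrt((-3)^2 + 18^2 + 5^2) = 18.9209
theta = atan2(18, -3) = 99.4623 deg
phi = acos(5/18.9209) = 74.6771 deg

rho = 18.9209, theta = 99.4623 deg, phi = 74.6771 deg


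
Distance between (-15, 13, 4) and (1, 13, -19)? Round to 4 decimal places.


d = sqrt((1--15)^2 + (13-13)^2 + (-19-4)^2) = 28.0179

28.0179


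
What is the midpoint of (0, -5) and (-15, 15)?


Midpoint = ((0+-15)/2, (-5+15)/2) = (-7.5, 5)

(-7.5, 5)


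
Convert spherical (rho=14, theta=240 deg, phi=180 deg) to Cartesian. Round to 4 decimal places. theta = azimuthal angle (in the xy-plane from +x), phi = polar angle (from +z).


x = 14 * sin(180) * cos(240) = 0
y = 14 * sin(180) * sin(240) = 0
z = 14 * cos(180) = -14

(0, 0, -14)


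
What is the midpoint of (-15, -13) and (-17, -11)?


Midpoint = ((-15+-17)/2, (-13+-11)/2) = (-16, -12)

(-16, -12)


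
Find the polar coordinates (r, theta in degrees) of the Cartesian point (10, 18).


r = sqrt(10^2 + 18^2) = 20.5913
theta = atan2(18, 10) = 60.9454 degrees

r = 20.5913, theta = 60.9454 degrees


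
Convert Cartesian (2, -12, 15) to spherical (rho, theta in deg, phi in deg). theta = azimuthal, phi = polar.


rho = sqrt(2^2 + (-12)^2 + 15^2) = 19.3132
theta = atan2(-12, 2) = 279.4623 deg
phi = acos(15/19.3132) = 39.0433 deg

rho = 19.3132, theta = 279.4623 deg, phi = 39.0433 deg


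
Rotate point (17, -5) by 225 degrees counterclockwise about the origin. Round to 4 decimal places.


x' = 17*cos(225) - -5*sin(225) = -15.5563
y' = 17*sin(225) + -5*cos(225) = -8.4853

(-15.5563, -8.4853)


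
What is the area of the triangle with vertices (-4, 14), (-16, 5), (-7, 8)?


Area = |x1(y2-y3) + x2(y3-y1) + x3(y1-y2)| / 2
= |-4*(5-8) + -16*(8-14) + -7*(14-5)| / 2
= 22.5

22.5


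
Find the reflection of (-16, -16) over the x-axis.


Reflection across x-axis: (x, y) -> (x, -y)
(-16, -16) -> (-16, 16)

(-16, 16)


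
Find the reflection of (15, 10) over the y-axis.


Reflection across y-axis: (x, y) -> (-x, y)
(15, 10) -> (-15, 10)

(-15, 10)


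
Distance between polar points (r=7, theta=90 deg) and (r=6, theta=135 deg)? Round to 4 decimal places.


d = sqrt(r1^2 + r2^2 - 2*r1*r2*cos(t2-t1))
d = sqrt(7^2 + 6^2 - 2*7*6*cos(135-90)) = 5.0599

5.0599


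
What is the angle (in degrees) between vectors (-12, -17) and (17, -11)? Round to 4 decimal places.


dot = -12*17 + -17*-11 = -17
|u| = 20.8087, |v| = 20.2485
cos(angle) = -0.0403
angle = 92.3124 degrees

92.3124 degrees


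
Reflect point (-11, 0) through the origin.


Reflection through origin: (x, y) -> (-x, -y)
(-11, 0) -> (11, 0)

(11, 0)


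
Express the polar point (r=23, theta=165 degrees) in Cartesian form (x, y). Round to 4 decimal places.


x = 23 * cos(165) = -22.2163
y = 23 * sin(165) = 5.9528

(-22.2163, 5.9528)


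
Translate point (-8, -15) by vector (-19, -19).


Translation: (x+dx, y+dy) = (-8+-19, -15+-19) = (-27, -34)

(-27, -34)


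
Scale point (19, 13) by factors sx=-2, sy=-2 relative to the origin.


Scaling: (x*sx, y*sy) = (19*-2, 13*-2) = (-38, -26)

(-38, -26)


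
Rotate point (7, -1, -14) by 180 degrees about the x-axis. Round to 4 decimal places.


x' = 7
y' = -1*cos(180) - -14*sin(180) = 1
z' = -1*sin(180) + -14*cos(180) = 14

(7, 1, 14)


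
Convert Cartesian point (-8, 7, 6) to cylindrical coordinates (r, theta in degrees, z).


r = sqrt((-8)^2 + 7^2) = 10.6301
theta = atan2(7, -8) = 138.8141 deg
z = 6

r = 10.6301, theta = 138.8141 deg, z = 6


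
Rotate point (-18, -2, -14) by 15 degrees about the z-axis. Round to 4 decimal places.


x' = -18*cos(15) - -2*sin(15) = -16.869
y' = -18*sin(15) + -2*cos(15) = -6.5906
z' = -14

(-16.869, -6.5906, -14)


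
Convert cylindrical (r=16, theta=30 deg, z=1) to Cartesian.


x = 16 * cos(30) = 13.8564
y = 16 * sin(30) = 8
z = 1

(13.8564, 8, 1)


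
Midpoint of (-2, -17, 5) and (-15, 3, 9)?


Midpoint = ((-2+-15)/2, (-17+3)/2, (5+9)/2) = (-8.5, -7, 7)

(-8.5, -7, 7)


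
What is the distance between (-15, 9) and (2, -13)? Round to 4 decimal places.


d = sqrt((2--15)^2 + (-13-9)^2) = 27.8029

27.8029


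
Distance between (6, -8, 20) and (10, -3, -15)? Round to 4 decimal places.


d = sqrt((10-6)^2 + (-3--8)^2 + (-15-20)^2) = 35.5809

35.5809


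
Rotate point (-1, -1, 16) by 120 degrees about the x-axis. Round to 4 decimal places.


x' = -1
y' = -1*cos(120) - 16*sin(120) = -13.3564
z' = -1*sin(120) + 16*cos(120) = -8.866

(-1, -13.3564, -8.866)


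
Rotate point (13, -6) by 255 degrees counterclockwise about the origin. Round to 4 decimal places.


x' = 13*cos(255) - -6*sin(255) = -9.1602
y' = 13*sin(255) + -6*cos(255) = -11.0041

(-9.1602, -11.0041)


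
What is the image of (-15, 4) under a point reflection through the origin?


Reflection through origin: (x, y) -> (-x, -y)
(-15, 4) -> (15, -4)

(15, -4)


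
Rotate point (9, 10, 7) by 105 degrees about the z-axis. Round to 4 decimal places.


x' = 9*cos(105) - 10*sin(105) = -11.9886
y' = 9*sin(105) + 10*cos(105) = 6.1051
z' = 7

(-11.9886, 6.1051, 7)


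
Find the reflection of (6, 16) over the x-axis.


Reflection across x-axis: (x, y) -> (x, -y)
(6, 16) -> (6, -16)

(6, -16)


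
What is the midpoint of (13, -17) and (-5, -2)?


Midpoint = ((13+-5)/2, (-17+-2)/2) = (4, -9.5)

(4, -9.5)


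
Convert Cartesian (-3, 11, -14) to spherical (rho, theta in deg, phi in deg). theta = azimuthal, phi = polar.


rho = sqrt((-3)^2 + 11^2 + (-14)^2) = 18.0555
theta = atan2(11, -3) = 105.2551 deg
phi = acos(-14/18.0555) = 140.8402 deg

rho = 18.0555, theta = 105.2551 deg, phi = 140.8402 deg


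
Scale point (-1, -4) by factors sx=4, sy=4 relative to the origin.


Scaling: (x*sx, y*sy) = (-1*4, -4*4) = (-4, -16)

(-4, -16)


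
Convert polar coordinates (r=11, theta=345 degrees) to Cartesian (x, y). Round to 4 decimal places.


x = 11 * cos(345) = 10.6252
y = 11 * sin(345) = -2.847

(10.6252, -2.847)


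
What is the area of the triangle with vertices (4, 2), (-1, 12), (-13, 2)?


Area = |x1(y2-y3) + x2(y3-y1) + x3(y1-y2)| / 2
= |4*(12-2) + -1*(2-2) + -13*(2-12)| / 2
= 85

85


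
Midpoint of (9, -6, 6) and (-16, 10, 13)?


Midpoint = ((9+-16)/2, (-6+10)/2, (6+13)/2) = (-3.5, 2, 9.5)

(-3.5, 2, 9.5)


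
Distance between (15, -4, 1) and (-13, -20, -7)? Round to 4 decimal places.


d = sqrt((-13-15)^2 + (-20--4)^2 + (-7-1)^2) = 33.2265

33.2265


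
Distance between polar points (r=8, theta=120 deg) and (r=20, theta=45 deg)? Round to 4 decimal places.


d = sqrt(r1^2 + r2^2 - 2*r1*r2*cos(t2-t1))
d = sqrt(8^2 + 20^2 - 2*8*20*cos(45-120)) = 19.5238

19.5238


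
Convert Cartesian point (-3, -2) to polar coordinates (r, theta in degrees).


r = sqrt((-3)^2 + (-2)^2) = 3.6056
theta = atan2(-2, -3) = 213.6901 degrees

r = 3.6056, theta = 213.6901 degrees


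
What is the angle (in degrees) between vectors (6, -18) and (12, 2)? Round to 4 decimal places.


dot = 6*12 + -18*2 = 36
|u| = 18.9737, |v| = 12.1655
cos(angle) = 0.156
angle = 81.0274 degrees

81.0274 degrees


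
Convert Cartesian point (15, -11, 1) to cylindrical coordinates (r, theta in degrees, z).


r = sqrt(15^2 + (-11)^2) = 18.6011
theta = atan2(-11, 15) = 323.7462 deg
z = 1

r = 18.6011, theta = 323.7462 deg, z = 1


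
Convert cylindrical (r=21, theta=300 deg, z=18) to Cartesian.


x = 21 * cos(300) = 10.5
y = 21 * sin(300) = -18.1865
z = 18

(10.5, -18.1865, 18)


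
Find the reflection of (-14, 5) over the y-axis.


Reflection across y-axis: (x, y) -> (-x, y)
(-14, 5) -> (14, 5)

(14, 5)


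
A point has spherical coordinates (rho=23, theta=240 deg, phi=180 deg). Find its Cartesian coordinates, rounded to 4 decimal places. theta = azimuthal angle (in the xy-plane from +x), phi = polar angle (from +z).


x = 23 * sin(180) * cos(240) = 0
y = 23 * sin(180) * sin(240) = 0
z = 23 * cos(180) = -23

(0, 0, -23)


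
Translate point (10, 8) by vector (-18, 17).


Translation: (x+dx, y+dy) = (10+-18, 8+17) = (-8, 25)

(-8, 25)


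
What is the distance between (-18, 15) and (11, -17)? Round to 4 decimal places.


d = sqrt((11--18)^2 + (-17-15)^2) = 43.1856

43.1856


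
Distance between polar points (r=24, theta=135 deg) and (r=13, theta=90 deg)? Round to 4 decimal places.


d = sqrt(r1^2 + r2^2 - 2*r1*r2*cos(t2-t1))
d = sqrt(24^2 + 13^2 - 2*24*13*cos(90-135)) = 17.4289

17.4289


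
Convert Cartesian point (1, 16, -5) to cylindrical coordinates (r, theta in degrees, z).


r = sqrt(1^2 + 16^2) = 16.0312
theta = atan2(16, 1) = 86.4237 deg
z = -5

r = 16.0312, theta = 86.4237 deg, z = -5


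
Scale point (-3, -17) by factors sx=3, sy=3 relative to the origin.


Scaling: (x*sx, y*sy) = (-3*3, -17*3) = (-9, -51)

(-9, -51)


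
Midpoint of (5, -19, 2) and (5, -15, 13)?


Midpoint = ((5+5)/2, (-19+-15)/2, (2+13)/2) = (5, -17, 7.5)

(5, -17, 7.5)


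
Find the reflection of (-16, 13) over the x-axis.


Reflection across x-axis: (x, y) -> (x, -y)
(-16, 13) -> (-16, -13)

(-16, -13)


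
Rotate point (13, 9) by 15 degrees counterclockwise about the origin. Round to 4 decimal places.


x' = 13*cos(15) - 9*sin(15) = 10.2277
y' = 13*sin(15) + 9*cos(15) = 12.058

(10.2277, 12.058)


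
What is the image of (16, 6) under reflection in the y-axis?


Reflection across y-axis: (x, y) -> (-x, y)
(16, 6) -> (-16, 6)

(-16, 6)


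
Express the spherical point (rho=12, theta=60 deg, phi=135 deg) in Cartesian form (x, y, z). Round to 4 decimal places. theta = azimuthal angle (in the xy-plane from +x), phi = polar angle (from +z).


x = 12 * sin(135) * cos(60) = 4.2426
y = 12 * sin(135) * sin(60) = 7.3485
z = 12 * cos(135) = -8.4853

(4.2426, 7.3485, -8.4853)


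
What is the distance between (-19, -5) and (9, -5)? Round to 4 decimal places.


d = sqrt((9--19)^2 + (-5--5)^2) = 28

28


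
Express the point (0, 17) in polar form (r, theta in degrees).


r = sqrt(0^2 + 17^2) = 17
theta = atan2(17, 0) = 90 degrees

r = 17, theta = 90 degrees


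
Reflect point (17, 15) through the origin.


Reflection through origin: (x, y) -> (-x, -y)
(17, 15) -> (-17, -15)

(-17, -15)


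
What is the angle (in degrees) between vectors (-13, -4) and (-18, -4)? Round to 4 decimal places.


dot = -13*-18 + -4*-4 = 250
|u| = 13.6015, |v| = 18.4391
cos(angle) = 0.9968
angle = 4.5739 degrees

4.5739 degrees


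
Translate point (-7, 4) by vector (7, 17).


Translation: (x+dx, y+dy) = (-7+7, 4+17) = (0, 21)

(0, 21)


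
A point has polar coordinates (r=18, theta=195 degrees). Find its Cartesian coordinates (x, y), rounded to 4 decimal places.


x = 18 * cos(195) = -17.3867
y = 18 * sin(195) = -4.6587

(-17.3867, -4.6587)


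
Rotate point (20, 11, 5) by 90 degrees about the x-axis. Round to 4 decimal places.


x' = 20
y' = 11*cos(90) - 5*sin(90) = -5
z' = 11*sin(90) + 5*cos(90) = 11

(20, -5, 11)


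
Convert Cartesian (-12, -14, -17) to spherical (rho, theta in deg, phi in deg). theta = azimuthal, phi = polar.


rho = sqrt((-12)^2 + (-14)^2 + (-17)^2) = 25.0799
theta = atan2(-14, -12) = 229.3987 deg
phi = acos(-17/25.0799) = 132.6746 deg

rho = 25.0799, theta = 229.3987 deg, phi = 132.6746 deg


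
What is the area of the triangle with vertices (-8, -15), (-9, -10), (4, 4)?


Area = |x1(y2-y3) + x2(y3-y1) + x3(y1-y2)| / 2
= |-8*(-10-4) + -9*(4--15) + 4*(-15--10)| / 2
= 39.5

39.5


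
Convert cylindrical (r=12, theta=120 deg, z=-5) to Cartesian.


x = 12 * cos(120) = -6
y = 12 * sin(120) = 10.3923
z = -5

(-6, 10.3923, -5)


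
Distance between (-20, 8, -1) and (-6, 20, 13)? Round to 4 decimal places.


d = sqrt((-6--20)^2 + (20-8)^2 + (13--1)^2) = 23.1517

23.1517


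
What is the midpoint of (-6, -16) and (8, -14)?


Midpoint = ((-6+8)/2, (-16+-14)/2) = (1, -15)

(1, -15)


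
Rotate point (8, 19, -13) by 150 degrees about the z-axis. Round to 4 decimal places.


x' = 8*cos(150) - 19*sin(150) = -16.4282
y' = 8*sin(150) + 19*cos(150) = -12.4545
z' = -13

(-16.4282, -12.4545, -13)


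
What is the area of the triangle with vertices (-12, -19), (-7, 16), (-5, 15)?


Area = |x1(y2-y3) + x2(y3-y1) + x3(y1-y2)| / 2
= |-12*(16-15) + -7*(15--19) + -5*(-19-16)| / 2
= 37.5

37.5


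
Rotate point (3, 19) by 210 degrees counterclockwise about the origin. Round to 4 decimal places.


x' = 3*cos(210) - 19*sin(210) = 6.9019
y' = 3*sin(210) + 19*cos(210) = -17.9545

(6.9019, -17.9545)


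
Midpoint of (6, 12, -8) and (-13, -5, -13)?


Midpoint = ((6+-13)/2, (12+-5)/2, (-8+-13)/2) = (-3.5, 3.5, -10.5)

(-3.5, 3.5, -10.5)


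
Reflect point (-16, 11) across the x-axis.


Reflection across x-axis: (x, y) -> (x, -y)
(-16, 11) -> (-16, -11)

(-16, -11)


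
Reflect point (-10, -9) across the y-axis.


Reflection across y-axis: (x, y) -> (-x, y)
(-10, -9) -> (10, -9)

(10, -9)


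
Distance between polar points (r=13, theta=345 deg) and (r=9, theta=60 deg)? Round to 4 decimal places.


d = sqrt(r1^2 + r2^2 - 2*r1*r2*cos(t2-t1))
d = sqrt(13^2 + 9^2 - 2*13*9*cos(60-345)) = 13.7636

13.7636


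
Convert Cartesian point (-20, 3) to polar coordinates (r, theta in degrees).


r = sqrt((-20)^2 + 3^2) = 20.2237
theta = atan2(3, -20) = 171.4692 degrees

r = 20.2237, theta = 171.4692 degrees


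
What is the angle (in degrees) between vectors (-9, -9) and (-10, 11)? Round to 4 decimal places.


dot = -9*-10 + -9*11 = -9
|u| = 12.7279, |v| = 14.8661
cos(angle) = -0.0476
angle = 92.7263 degrees

92.7263 degrees


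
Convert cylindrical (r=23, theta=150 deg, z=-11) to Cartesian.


x = 23 * cos(150) = -19.9186
y = 23 * sin(150) = 11.5
z = -11

(-19.9186, 11.5, -11)


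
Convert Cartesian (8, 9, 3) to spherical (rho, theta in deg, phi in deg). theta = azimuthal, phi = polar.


rho = sqrt(8^2 + 9^2 + 3^2) = 12.4097
theta = atan2(9, 8) = 48.3665 deg
phi = acos(3/12.4097) = 76.0103 deg

rho = 12.4097, theta = 48.3665 deg, phi = 76.0103 deg


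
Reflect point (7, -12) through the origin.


Reflection through origin: (x, y) -> (-x, -y)
(7, -12) -> (-7, 12)

(-7, 12)


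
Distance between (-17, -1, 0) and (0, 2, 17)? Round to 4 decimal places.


d = sqrt((0--17)^2 + (2--1)^2 + (17-0)^2) = 24.2281

24.2281


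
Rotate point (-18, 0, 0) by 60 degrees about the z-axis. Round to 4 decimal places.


x' = -18*cos(60) - 0*sin(60) = -9
y' = -18*sin(60) + 0*cos(60) = -15.5885
z' = 0

(-9, -15.5885, 0)


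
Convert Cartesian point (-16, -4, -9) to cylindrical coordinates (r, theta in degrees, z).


r = sqrt((-16)^2 + (-4)^2) = 16.4924
theta = atan2(-4, -16) = 194.0362 deg
z = -9

r = 16.4924, theta = 194.0362 deg, z = -9


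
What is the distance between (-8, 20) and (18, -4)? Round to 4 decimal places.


d = sqrt((18--8)^2 + (-4-20)^2) = 35.3836

35.3836


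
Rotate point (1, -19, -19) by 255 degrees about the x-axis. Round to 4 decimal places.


x' = 1
y' = -19*cos(255) - -19*sin(255) = -13.435
z' = -19*sin(255) + -19*cos(255) = 23.2702

(1, -13.435, 23.2702)


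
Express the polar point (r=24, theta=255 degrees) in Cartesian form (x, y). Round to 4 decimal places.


x = 24 * cos(255) = -6.2117
y = 24 * sin(255) = -23.1822

(-6.2117, -23.1822)


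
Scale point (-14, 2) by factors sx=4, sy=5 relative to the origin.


Scaling: (x*sx, y*sy) = (-14*4, 2*5) = (-56, 10)

(-56, 10)


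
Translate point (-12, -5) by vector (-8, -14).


Translation: (x+dx, y+dy) = (-12+-8, -5+-14) = (-20, -19)

(-20, -19)


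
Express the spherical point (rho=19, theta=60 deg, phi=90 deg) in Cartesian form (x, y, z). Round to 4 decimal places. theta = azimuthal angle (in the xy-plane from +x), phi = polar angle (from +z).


x = 19 * sin(90) * cos(60) = 9.5
y = 19 * sin(90) * sin(60) = 16.4545
z = 19 * cos(90) = 0

(9.5, 16.4545, 0)


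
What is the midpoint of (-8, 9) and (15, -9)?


Midpoint = ((-8+15)/2, (9+-9)/2) = (3.5, 0)

(3.5, 0)


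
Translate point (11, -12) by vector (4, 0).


Translation: (x+dx, y+dy) = (11+4, -12+0) = (15, -12)

(15, -12)


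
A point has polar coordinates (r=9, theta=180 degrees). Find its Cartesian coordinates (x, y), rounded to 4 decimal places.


x = 9 * cos(180) = -9
y = 9 * sin(180) = 0

(-9, 0)


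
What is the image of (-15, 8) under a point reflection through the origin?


Reflection through origin: (x, y) -> (-x, -y)
(-15, 8) -> (15, -8)

(15, -8)


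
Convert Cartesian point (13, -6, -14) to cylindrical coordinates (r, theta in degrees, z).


r = sqrt(13^2 + (-6)^2) = 14.3178
theta = atan2(-6, 13) = 335.2249 deg
z = -14

r = 14.3178, theta = 335.2249 deg, z = -14


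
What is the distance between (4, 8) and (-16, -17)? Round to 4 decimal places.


d = sqrt((-16-4)^2 + (-17-8)^2) = 32.0156

32.0156


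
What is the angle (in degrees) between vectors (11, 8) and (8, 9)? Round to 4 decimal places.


dot = 11*8 + 8*9 = 160
|u| = 13.6015, |v| = 12.0416
cos(angle) = 0.9769
angle = 12.3391 degrees

12.3391 degrees


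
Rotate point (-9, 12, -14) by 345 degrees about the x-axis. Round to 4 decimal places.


x' = -9
y' = 12*cos(345) - -14*sin(345) = 7.9676
z' = 12*sin(345) + -14*cos(345) = -16.6288

(-9, 7.9676, -16.6288)


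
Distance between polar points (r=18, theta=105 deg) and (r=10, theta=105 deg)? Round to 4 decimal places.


d = sqrt(r1^2 + r2^2 - 2*r1*r2*cos(t2-t1))
d = sqrt(18^2 + 10^2 - 2*18*10*cos(105-105)) = 8

8


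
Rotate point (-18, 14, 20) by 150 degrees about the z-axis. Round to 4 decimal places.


x' = -18*cos(150) - 14*sin(150) = 8.5885
y' = -18*sin(150) + 14*cos(150) = -21.1244
z' = 20

(8.5885, -21.1244, 20)


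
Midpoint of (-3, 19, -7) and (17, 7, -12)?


Midpoint = ((-3+17)/2, (19+7)/2, (-7+-12)/2) = (7, 13, -9.5)

(7, 13, -9.5)


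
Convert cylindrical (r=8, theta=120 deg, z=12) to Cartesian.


x = 8 * cos(120) = -4
y = 8 * sin(120) = 6.9282
z = 12

(-4, 6.9282, 12)


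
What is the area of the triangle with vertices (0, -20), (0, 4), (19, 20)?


Area = |x1(y2-y3) + x2(y3-y1) + x3(y1-y2)| / 2
= |0*(4-20) + 0*(20--20) + 19*(-20-4)| / 2
= 228

228


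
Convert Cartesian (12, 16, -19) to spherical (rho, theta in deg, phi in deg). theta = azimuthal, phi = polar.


rho = sqrt(12^2 + 16^2 + (-19)^2) = 27.5862
theta = atan2(16, 12) = 53.1301 deg
phi = acos(-19/27.5862) = 133.5312 deg

rho = 27.5862, theta = 53.1301 deg, phi = 133.5312 deg


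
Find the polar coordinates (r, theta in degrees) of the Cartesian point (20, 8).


r = sqrt(20^2 + 8^2) = 21.5407
theta = atan2(8, 20) = 21.8014 degrees

r = 21.5407, theta = 21.8014 degrees


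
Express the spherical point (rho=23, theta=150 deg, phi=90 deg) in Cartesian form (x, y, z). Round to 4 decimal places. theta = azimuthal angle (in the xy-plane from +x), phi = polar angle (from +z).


x = 23 * sin(90) * cos(150) = -19.9186
y = 23 * sin(90) * sin(150) = 11.5
z = 23 * cos(90) = 0

(-19.9186, 11.5, 0)


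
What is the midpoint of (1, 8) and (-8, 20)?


Midpoint = ((1+-8)/2, (8+20)/2) = (-3.5, 14)

(-3.5, 14)


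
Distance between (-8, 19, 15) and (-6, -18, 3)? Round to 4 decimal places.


d = sqrt((-6--8)^2 + (-18-19)^2 + (3-15)^2) = 38.9487

38.9487


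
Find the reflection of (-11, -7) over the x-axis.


Reflection across x-axis: (x, y) -> (x, -y)
(-11, -7) -> (-11, 7)

(-11, 7)


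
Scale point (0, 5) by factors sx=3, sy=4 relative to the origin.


Scaling: (x*sx, y*sy) = (0*3, 5*4) = (0, 20)

(0, 20)


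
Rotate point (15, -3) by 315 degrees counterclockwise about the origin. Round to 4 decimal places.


x' = 15*cos(315) - -3*sin(315) = 8.4853
y' = 15*sin(315) + -3*cos(315) = -12.7279

(8.4853, -12.7279)


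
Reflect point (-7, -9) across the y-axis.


Reflection across y-axis: (x, y) -> (-x, y)
(-7, -9) -> (7, -9)

(7, -9)


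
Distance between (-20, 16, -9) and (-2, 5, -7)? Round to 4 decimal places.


d = sqrt((-2--20)^2 + (5-16)^2 + (-7--9)^2) = 21.1896

21.1896


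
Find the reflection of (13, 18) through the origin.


Reflection through origin: (x, y) -> (-x, -y)
(13, 18) -> (-13, -18)

(-13, -18)


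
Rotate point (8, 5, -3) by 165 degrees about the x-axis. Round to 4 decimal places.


x' = 8
y' = 5*cos(165) - -3*sin(165) = -4.0532
z' = 5*sin(165) + -3*cos(165) = 4.1919

(8, -4.0532, 4.1919)


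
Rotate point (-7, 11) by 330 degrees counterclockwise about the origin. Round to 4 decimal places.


x' = -7*cos(330) - 11*sin(330) = -0.5622
y' = -7*sin(330) + 11*cos(330) = 13.0263

(-0.5622, 13.0263)


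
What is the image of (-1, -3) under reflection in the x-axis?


Reflection across x-axis: (x, y) -> (x, -y)
(-1, -3) -> (-1, 3)

(-1, 3)


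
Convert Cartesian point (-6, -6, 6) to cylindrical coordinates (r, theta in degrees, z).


r = sqrt((-6)^2 + (-6)^2) = 8.4853
theta = atan2(-6, -6) = 225 deg
z = 6

r = 8.4853, theta = 225 deg, z = 6


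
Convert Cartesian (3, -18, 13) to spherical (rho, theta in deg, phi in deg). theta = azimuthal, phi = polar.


rho = sqrt(3^2 + (-18)^2 + 13^2) = 22.4054
theta = atan2(-18, 3) = 279.4623 deg
phi = acos(13/22.4054) = 54.5341 deg

rho = 22.4054, theta = 279.4623 deg, phi = 54.5341 deg


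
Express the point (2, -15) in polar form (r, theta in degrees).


r = sqrt(2^2 + (-15)^2) = 15.1327
theta = atan2(-15, 2) = 277.5946 degrees

r = 15.1327, theta = 277.5946 degrees


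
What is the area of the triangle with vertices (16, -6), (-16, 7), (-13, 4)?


Area = |x1(y2-y3) + x2(y3-y1) + x3(y1-y2)| / 2
= |16*(7-4) + -16*(4--6) + -13*(-6-7)| / 2
= 28.5

28.5


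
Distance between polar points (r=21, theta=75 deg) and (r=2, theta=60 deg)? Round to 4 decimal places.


d = sqrt(r1^2 + r2^2 - 2*r1*r2*cos(t2-t1))
d = sqrt(21^2 + 2^2 - 2*21*2*cos(60-75)) = 19.0752

19.0752


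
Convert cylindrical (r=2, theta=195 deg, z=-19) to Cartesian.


x = 2 * cos(195) = -1.9319
y = 2 * sin(195) = -0.5176
z = -19

(-1.9319, -0.5176, -19)


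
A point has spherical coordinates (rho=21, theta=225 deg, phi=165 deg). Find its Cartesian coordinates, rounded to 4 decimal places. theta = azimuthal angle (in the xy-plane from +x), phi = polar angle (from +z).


x = 21 * sin(165) * cos(225) = -3.8433
y = 21 * sin(165) * sin(225) = -3.8433
z = 21 * cos(165) = -20.2844

(-3.8433, -3.8433, -20.2844)


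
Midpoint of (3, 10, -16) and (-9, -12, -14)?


Midpoint = ((3+-9)/2, (10+-12)/2, (-16+-14)/2) = (-3, -1, -15)

(-3, -1, -15)


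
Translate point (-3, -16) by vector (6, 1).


Translation: (x+dx, y+dy) = (-3+6, -16+1) = (3, -15)

(3, -15)


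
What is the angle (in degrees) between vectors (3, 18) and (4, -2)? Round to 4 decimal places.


dot = 3*4 + 18*-2 = -24
|u| = 18.2483, |v| = 4.4721
cos(angle) = -0.2941
angle = 107.1027 degrees

107.1027 degrees


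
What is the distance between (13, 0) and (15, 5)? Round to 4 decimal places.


d = sqrt((15-13)^2 + (5-0)^2) = 5.3852

5.3852


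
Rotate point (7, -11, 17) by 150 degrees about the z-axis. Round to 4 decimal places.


x' = 7*cos(150) - -11*sin(150) = -0.5622
y' = 7*sin(150) + -11*cos(150) = 13.0263
z' = 17

(-0.5622, 13.0263, 17)


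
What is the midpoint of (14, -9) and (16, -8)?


Midpoint = ((14+16)/2, (-9+-8)/2) = (15, -8.5)

(15, -8.5)


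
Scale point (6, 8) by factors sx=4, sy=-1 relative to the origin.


Scaling: (x*sx, y*sy) = (6*4, 8*-1) = (24, -8)

(24, -8)


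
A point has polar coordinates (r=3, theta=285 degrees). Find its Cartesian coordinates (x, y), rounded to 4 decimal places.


x = 3 * cos(285) = 0.7765
y = 3 * sin(285) = -2.8978

(0.7765, -2.8978)


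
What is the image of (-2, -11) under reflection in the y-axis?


Reflection across y-axis: (x, y) -> (-x, y)
(-2, -11) -> (2, -11)

(2, -11)


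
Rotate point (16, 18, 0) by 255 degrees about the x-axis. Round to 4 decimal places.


x' = 16
y' = 18*cos(255) - 0*sin(255) = -4.6587
z' = 18*sin(255) + 0*cos(255) = -17.3867

(16, -4.6587, -17.3867)


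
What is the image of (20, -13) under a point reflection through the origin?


Reflection through origin: (x, y) -> (-x, -y)
(20, -13) -> (-20, 13)

(-20, 13)


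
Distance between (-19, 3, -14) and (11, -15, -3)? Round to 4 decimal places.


d = sqrt((11--19)^2 + (-15-3)^2 + (-3--14)^2) = 36.6742

36.6742


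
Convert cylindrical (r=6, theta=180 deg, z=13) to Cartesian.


x = 6 * cos(180) = -6
y = 6 * sin(180) = 0
z = 13

(-6, 0, 13)


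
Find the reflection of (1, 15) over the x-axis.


Reflection across x-axis: (x, y) -> (x, -y)
(1, 15) -> (1, -15)

(1, -15)


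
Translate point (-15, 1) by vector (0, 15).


Translation: (x+dx, y+dy) = (-15+0, 1+15) = (-15, 16)

(-15, 16)


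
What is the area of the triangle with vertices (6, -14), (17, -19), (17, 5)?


Area = |x1(y2-y3) + x2(y3-y1) + x3(y1-y2)| / 2
= |6*(-19-5) + 17*(5--14) + 17*(-14--19)| / 2
= 132

132


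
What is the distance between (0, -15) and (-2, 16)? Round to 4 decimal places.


d = sqrt((-2-0)^2 + (16--15)^2) = 31.0644

31.0644


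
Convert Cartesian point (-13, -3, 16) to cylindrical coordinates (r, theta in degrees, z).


r = sqrt((-13)^2 + (-3)^2) = 13.3417
theta = atan2(-3, -13) = 192.9946 deg
z = 16

r = 13.3417, theta = 192.9946 deg, z = 16


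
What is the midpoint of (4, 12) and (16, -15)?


Midpoint = ((4+16)/2, (12+-15)/2) = (10, -1.5)

(10, -1.5)


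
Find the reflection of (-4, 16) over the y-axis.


Reflection across y-axis: (x, y) -> (-x, y)
(-4, 16) -> (4, 16)

(4, 16)


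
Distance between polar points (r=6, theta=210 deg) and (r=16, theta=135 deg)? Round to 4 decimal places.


d = sqrt(r1^2 + r2^2 - 2*r1*r2*cos(t2-t1))
d = sqrt(6^2 + 16^2 - 2*6*16*cos(135-210)) = 15.5662

15.5662


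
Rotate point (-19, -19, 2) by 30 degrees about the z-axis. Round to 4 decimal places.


x' = -19*cos(30) - -19*sin(30) = -6.9545
y' = -19*sin(30) + -19*cos(30) = -25.9545
z' = 2

(-6.9545, -25.9545, 2)


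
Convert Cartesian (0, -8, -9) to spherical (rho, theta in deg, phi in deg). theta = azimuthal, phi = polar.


rho = sqrt(0^2 + (-8)^2 + (-9)^2) = 12.0416
theta = atan2(-8, 0) = 270 deg
phi = acos(-9/12.0416) = 138.3665 deg

rho = 12.0416, theta = 270 deg, phi = 138.3665 deg


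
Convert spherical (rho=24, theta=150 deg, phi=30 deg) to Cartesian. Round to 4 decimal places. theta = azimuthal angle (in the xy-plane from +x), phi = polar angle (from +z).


x = 24 * sin(30) * cos(150) = -10.3923
y = 24 * sin(30) * sin(150) = 6
z = 24 * cos(30) = 20.7846

(-10.3923, 6, 20.7846)


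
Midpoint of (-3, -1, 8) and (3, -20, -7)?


Midpoint = ((-3+3)/2, (-1+-20)/2, (8+-7)/2) = (0, -10.5, 0.5)

(0, -10.5, 0.5)


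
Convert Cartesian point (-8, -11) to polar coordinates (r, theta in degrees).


r = sqrt((-8)^2 + (-11)^2) = 13.6015
theta = atan2(-11, -8) = 233.9726 degrees

r = 13.6015, theta = 233.9726 degrees


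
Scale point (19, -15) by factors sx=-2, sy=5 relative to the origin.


Scaling: (x*sx, y*sy) = (19*-2, -15*5) = (-38, -75)

(-38, -75)


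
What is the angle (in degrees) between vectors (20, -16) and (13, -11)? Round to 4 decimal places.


dot = 20*13 + -16*-11 = 436
|u| = 25.6125, |v| = 17.0294
cos(angle) = 0.9996
angle = 1.5766 degrees

1.5766 degrees


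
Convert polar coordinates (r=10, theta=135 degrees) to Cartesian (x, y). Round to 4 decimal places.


x = 10 * cos(135) = -7.0711
y = 10 * sin(135) = 7.0711

(-7.0711, 7.0711)


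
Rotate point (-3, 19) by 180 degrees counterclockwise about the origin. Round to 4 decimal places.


x' = -3*cos(180) - 19*sin(180) = 3
y' = -3*sin(180) + 19*cos(180) = -19

(3, -19)


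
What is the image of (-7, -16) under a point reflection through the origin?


Reflection through origin: (x, y) -> (-x, -y)
(-7, -16) -> (7, 16)

(7, 16)


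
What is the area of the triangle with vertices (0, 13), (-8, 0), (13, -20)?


Area = |x1(y2-y3) + x2(y3-y1) + x3(y1-y2)| / 2
= |0*(0--20) + -8*(-20-13) + 13*(13-0)| / 2
= 216.5

216.5


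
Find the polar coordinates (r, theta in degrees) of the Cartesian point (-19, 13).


r = sqrt((-19)^2 + 13^2) = 23.0217
theta = atan2(13, -19) = 145.6197 degrees

r = 23.0217, theta = 145.6197 degrees


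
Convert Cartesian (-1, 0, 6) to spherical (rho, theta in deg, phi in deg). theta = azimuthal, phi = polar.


rho = sqrt((-1)^2 + 0^2 + 6^2) = 6.0828
theta = atan2(0, -1) = 180 deg
phi = acos(6/6.0828) = 9.4623 deg

rho = 6.0828, theta = 180 deg, phi = 9.4623 deg


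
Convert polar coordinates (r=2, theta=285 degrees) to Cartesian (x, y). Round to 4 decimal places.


x = 2 * cos(285) = 0.5176
y = 2 * sin(285) = -1.9319

(0.5176, -1.9319)


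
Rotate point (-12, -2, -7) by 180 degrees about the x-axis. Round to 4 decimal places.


x' = -12
y' = -2*cos(180) - -7*sin(180) = 2
z' = -2*sin(180) + -7*cos(180) = 7

(-12, 2, 7)
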